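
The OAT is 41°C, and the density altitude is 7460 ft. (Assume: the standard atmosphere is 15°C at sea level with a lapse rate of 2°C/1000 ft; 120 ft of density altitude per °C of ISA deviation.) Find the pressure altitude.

DA = PA + 120 × (OAT − (15 − 2·PA/1000)) = PA + 120·OAT − 1800 + 0.24·PA = 1.24·PA + 120·OAT − 1800.
So 1.24·PA = 7460 − 120 × 41 + 1800 = 4340.
PA = 4340 / 1.24 = 3500 ft.

3500 ft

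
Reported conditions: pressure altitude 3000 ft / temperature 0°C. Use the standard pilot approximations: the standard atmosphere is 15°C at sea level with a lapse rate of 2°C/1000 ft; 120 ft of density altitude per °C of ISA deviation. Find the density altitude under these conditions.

1920 ft

ISA temperature at 3000 ft = 15 − 2 × (3000/1000) = 9°C.
ISA deviation = 0 − 9 = -9°C.
Density altitude = 3000 + 120 × (-9) = 3000 + (-1080) = 1920 ft.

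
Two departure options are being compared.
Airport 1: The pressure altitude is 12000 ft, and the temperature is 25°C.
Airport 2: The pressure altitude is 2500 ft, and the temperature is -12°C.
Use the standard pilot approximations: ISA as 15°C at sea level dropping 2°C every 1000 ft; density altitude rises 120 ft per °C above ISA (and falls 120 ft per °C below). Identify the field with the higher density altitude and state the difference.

Airport 1: ISA temp = -9°C, deviation +34°C, DA = 12000 + 120 × 34 = 16080 ft.
Airport 2: ISA temp = 10°C, deviation -22°C, DA = 2500 + 120 × (-22) = -140 ft.
Airport 1 is higher by 16080 − (-140) = 16220 ft.

Airport 1 by 16220 ft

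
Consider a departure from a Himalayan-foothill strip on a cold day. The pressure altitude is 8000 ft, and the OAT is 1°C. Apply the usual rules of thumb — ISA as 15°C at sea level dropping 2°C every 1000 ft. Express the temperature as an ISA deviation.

ISA temperature at 8000 ft = 15 − 2 × (8000/1000) = -1°C.
Deviation = OAT − ISA = 1 − (-1) = +2°C.

ISA+2°C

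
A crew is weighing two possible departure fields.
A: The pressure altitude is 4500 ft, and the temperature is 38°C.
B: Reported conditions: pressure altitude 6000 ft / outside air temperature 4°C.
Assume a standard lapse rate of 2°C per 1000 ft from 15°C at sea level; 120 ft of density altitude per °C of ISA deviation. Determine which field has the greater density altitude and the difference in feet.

A: ISA temp = 6°C, deviation +32°C, DA = 4500 + 120 × 32 = 8340 ft.
B: ISA temp = 3°C, deviation +1°C, DA = 6000 + 120 × 1 = 6120 ft.
A is higher by 8340 − 6120 = 2220 ft.

A by 2220 ft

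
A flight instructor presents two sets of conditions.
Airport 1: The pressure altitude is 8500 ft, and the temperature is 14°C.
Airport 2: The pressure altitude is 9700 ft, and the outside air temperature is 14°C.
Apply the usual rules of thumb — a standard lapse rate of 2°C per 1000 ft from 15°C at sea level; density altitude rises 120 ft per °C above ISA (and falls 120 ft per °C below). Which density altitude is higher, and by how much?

Airport 1: ISA temp = -2°C, deviation +16°C, DA = 8500 + 120 × 16 = 10420 ft.
Airport 2: ISA temp = -4.4°C, deviation +18.4°C, DA = 9700 + 120 × 18.4 = 11908 ft.
Airport 2 is higher by 11908 − 10420 = 1488 ft.

Airport 2 by 1488 ft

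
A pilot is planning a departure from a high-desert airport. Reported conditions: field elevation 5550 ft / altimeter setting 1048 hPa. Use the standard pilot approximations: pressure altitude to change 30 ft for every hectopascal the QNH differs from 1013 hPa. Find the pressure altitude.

Pressure correction = (1013 − 1048) × 30 = -1050 ft.
Pressure altitude = 5550 + (-1050) = 4500 ft.

4500 ft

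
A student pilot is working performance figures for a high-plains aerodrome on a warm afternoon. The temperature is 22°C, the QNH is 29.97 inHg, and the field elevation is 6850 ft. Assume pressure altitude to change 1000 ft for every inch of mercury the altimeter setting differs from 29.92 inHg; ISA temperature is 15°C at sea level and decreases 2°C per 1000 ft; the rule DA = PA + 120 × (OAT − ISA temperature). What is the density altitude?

Pressure altitude = 6850 + (29.92 − 29.97) × 1000 = 6850 + (-50) = 6800 ft.
ISA temperature at 6800 ft = 15 − 2 × (6800/1000) = 1.4°C.
ISA deviation = 22 − 1.4 = +20.6°C.
Density altitude = 6800 + 120 × (20.6) = 9272 ft.

9272 ft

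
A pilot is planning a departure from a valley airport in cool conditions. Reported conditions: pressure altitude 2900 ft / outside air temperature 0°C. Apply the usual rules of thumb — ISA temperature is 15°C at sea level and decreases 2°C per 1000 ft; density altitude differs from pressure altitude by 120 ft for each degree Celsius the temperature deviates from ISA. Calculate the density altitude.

1796 ft

ISA temperature at 2900 ft = 15 − 2 × (2900/1000) = 9.2°C.
ISA deviation = 0 − 9.2 = -9.2°C.
Density altitude = 2900 + 120 × (-9.2) = 2900 + (-1104) = 1796 ft.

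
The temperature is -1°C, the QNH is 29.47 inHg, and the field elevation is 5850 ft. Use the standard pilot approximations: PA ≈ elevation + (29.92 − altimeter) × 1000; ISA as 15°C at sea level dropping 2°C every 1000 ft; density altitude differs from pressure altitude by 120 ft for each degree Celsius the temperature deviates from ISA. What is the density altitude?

5892 ft

Pressure altitude = 5850 + (29.92 − 29.47) × 1000 = 5850 + (+450) = 6300 ft.
ISA temperature at 6300 ft = 15 − 2 × (6300/1000) = 2.4°C.
ISA deviation = -1 − 2.4 = -3.4°C.
Density altitude = 6300 + 120 × (-3.4) = 5892 ft.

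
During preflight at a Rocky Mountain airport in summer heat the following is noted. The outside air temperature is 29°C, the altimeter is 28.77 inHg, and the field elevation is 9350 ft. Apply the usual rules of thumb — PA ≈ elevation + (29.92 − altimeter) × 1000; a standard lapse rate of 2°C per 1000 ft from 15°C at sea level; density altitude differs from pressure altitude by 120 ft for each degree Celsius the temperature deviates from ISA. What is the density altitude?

14700 ft

Pressure altitude = 9350 + (29.92 − 28.77) × 1000 = 9350 + (+1150) = 10500 ft.
ISA temperature at 10500 ft = 15 − 2 × (10500/1000) = -6°C.
ISA deviation = 29 − (-6) = +35°C.
Density altitude = 10500 + 120 × (35) = 14700 ft.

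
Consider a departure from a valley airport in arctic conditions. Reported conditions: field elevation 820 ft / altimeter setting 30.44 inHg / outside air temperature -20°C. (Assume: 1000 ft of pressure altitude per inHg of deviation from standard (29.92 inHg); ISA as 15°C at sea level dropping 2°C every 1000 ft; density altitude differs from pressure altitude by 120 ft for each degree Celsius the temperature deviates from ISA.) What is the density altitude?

Pressure altitude = 820 + (29.92 − 30.44) × 1000 = 820 + (-520) = 300 ft.
ISA temperature at 300 ft = 15 − 2 × (300/1000) = 14.4°C.
ISA deviation = -20 − 14.4 = -34.4°C.
Density altitude = 300 + 120 × (-34.4) = -3828 ft.

-3828 ft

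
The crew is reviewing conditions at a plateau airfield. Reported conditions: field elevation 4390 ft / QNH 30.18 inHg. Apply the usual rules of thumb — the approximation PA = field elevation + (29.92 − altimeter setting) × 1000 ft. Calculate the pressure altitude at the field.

4130 ft

Pressure correction = (29.92 − 30.18) × 1000 = -260 ft.
Pressure altitude = 4390 + (-260) = 4130 ft.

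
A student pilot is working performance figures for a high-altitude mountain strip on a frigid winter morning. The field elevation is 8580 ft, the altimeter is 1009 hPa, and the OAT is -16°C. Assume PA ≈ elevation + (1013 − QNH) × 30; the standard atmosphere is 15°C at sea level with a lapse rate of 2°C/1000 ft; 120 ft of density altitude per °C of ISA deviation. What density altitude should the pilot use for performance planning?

7068 ft

Pressure altitude = 8580 + (1013 − 1009) × 30 = 8580 + (+120) = 8700 ft.
ISA temperature at 8700 ft = 15 − 2 × (8700/1000) = -2.4°C.
ISA deviation = -16 − (-2.4) = -13.6°C.
Density altitude = 8700 + 120 × (-13.6) = 7068 ft.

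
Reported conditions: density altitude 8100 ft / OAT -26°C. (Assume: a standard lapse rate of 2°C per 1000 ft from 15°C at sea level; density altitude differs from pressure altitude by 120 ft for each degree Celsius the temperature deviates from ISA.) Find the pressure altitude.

DA = PA + 120 × (OAT − (15 − 2·PA/1000)) = PA + 120·OAT − 1800 + 0.24·PA = 1.24·PA + 120·OAT − 1800.
So 1.24·PA = 8100 − 120 × (-26) + 1800 = 13020.
PA = 13020 / 1.24 = 10500 ft.

10500 ft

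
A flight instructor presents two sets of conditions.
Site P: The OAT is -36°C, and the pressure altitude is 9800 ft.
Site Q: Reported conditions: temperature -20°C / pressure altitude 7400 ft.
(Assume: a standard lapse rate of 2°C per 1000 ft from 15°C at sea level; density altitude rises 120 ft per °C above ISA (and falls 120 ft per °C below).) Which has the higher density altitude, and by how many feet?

Site P: ISA temp = -4.6°C, deviation -31.4°C, DA = 9800 + 120 × (-31.4) = 6032 ft.
Site Q: ISA temp = 0.2°C, deviation -20.2°C, DA = 7400 + 120 × (-20.2) = 4976 ft.
Site P is higher by 6032 − 4976 = 1056 ft.

Site P by 1056 ft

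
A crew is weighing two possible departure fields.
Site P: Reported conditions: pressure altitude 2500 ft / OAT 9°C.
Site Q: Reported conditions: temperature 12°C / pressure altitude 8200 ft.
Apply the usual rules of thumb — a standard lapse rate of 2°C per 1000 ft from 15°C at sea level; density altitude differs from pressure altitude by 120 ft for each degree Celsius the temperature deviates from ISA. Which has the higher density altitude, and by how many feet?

Site P: ISA temp = 10°C, deviation -1°C, DA = 2500 + 120 × (-1) = 2380 ft.
Site Q: ISA temp = -1.4°C, deviation +13.4°C, DA = 8200 + 120 × 13.4 = 9808 ft.
Site Q is higher by 9808 − 2380 = 7428 ft.

Site Q by 7428 ft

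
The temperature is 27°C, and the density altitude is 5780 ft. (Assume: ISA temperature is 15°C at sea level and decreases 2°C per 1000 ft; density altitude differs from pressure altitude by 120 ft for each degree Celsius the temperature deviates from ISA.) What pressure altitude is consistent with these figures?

DA = PA + 120 × (OAT − (15 − 2·PA/1000)) = PA + 120·OAT − 1800 + 0.24·PA = 1.24·PA + 120·OAT − 1800.
So 1.24·PA = 5780 − 120 × 27 + 1800 = 4340.
PA = 4340 / 1.24 = 3500 ft.

3500 ft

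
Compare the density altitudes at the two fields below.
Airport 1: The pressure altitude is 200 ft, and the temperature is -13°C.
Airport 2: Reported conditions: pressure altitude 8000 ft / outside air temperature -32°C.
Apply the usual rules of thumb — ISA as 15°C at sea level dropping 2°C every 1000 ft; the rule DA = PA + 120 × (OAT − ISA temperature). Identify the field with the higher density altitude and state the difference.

Airport 1: ISA temp = 14.6°C, deviation -27.6°C, DA = 200 + 120 × (-27.6) = -3112 ft.
Airport 2: ISA temp = -1°C, deviation -31°C, DA = 8000 + 120 × (-31) = 4280 ft.
Airport 2 is higher by 4280 − (-3112) = 7392 ft.

Airport 2 by 7392 ft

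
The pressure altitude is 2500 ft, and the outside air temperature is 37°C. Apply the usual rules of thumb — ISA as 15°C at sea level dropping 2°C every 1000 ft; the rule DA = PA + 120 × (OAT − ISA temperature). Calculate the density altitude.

ISA temperature at 2500 ft = 15 − 2 × (2500/1000) = 10°C.
ISA deviation = 37 − 10 = +27°C.
Density altitude = 2500 + 120 × (27) = 2500 + (+3240) = 5740 ft.

5740 ft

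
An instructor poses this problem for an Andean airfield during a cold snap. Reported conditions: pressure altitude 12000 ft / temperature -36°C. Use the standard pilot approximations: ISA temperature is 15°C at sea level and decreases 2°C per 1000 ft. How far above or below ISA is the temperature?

ISA-27°C

ISA temperature at 12000 ft = 15 − 2 × (12000/1000) = -9°C.
Deviation = OAT − ISA = -36 − (-9) = -27°C.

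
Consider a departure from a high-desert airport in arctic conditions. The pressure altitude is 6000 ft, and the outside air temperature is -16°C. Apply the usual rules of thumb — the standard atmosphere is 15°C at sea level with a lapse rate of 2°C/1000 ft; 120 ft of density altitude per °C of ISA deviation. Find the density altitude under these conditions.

3720 ft

ISA temperature at 6000 ft = 15 − 2 × (6000/1000) = 3°C.
ISA deviation = -16 − 3 = -19°C.
Density altitude = 6000 + 120 × (-19) = 6000 + (-2280) = 3720 ft.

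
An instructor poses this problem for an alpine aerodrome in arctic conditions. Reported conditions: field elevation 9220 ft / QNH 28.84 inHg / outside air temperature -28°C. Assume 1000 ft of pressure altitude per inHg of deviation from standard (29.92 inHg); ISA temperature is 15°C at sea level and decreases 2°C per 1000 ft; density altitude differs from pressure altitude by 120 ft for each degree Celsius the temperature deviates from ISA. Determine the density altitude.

7612 ft

Pressure altitude = 9220 + (29.92 − 28.84) × 1000 = 9220 + (+1080) = 10300 ft.
ISA temperature at 10300 ft = 15 − 2 × (10300/1000) = -5.6°C.
ISA deviation = -28 − (-5.6) = -22.4°C.
Density altitude = 10300 + 120 × (-22.4) = 7612 ft.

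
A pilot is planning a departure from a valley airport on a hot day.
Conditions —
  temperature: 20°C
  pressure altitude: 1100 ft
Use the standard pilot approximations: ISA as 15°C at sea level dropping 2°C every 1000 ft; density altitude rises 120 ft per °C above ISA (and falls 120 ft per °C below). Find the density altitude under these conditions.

ISA temperature at 1100 ft = 15 − 2 × (1100/1000) = 12.8°C.
ISA deviation = 20 − 12.8 = +7.2°C.
Density altitude = 1100 + 120 × (7.2) = 1100 + (+864) = 1964 ft.

1964 ft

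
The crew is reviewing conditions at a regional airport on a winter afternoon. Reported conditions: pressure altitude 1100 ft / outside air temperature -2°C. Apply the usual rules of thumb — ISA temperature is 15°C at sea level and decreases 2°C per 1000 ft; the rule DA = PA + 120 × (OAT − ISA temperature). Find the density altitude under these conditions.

ISA temperature at 1100 ft = 15 − 2 × (1100/1000) = 12.8°C.
ISA deviation = -2 − 12.8 = -14.8°C.
Density altitude = 1100 + 120 × (-14.8) = 1100 + (-1776) = -676 ft.

-676 ft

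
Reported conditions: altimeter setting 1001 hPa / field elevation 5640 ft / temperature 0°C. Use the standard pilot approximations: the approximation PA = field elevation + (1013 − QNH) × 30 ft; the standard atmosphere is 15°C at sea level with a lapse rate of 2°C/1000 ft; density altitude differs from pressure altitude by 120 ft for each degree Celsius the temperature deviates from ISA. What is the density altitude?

Pressure altitude = 5640 + (1013 − 1001) × 30 = 5640 + (+360) = 6000 ft.
ISA temperature at 6000 ft = 15 − 2 × (6000/1000) = 3°C.
ISA deviation = 0 − 3 = -3°C.
Density altitude = 6000 + 120 × (-3) = 5640 ft.

5640 ft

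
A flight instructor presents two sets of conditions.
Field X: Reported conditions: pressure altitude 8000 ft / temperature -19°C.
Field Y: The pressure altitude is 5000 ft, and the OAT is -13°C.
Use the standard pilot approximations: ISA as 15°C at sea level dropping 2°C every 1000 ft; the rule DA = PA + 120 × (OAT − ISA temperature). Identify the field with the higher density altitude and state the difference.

Field X: ISA temp = -1°C, deviation -18°C, DA = 8000 + 120 × (-18) = 5840 ft.
Field Y: ISA temp = 5°C, deviation -18°C, DA = 5000 + 120 × (-18) = 2840 ft.
Field X is higher by 5840 − 2840 = 3000 ft.

Field X by 3000 ft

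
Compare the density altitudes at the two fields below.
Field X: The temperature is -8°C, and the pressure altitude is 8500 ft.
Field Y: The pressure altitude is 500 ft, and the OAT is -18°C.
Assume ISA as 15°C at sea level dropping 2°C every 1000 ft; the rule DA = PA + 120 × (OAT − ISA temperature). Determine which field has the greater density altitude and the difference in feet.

Field X: ISA temp = -2°C, deviation -6°C, DA = 8500 + 120 × (-6) = 7780 ft.
Field Y: ISA temp = 14°C, deviation -32°C, DA = 500 + 120 × (-32) = -3340 ft.
Field X is higher by 7780 − (-3340) = 11120 ft.

Field X by 11120 ft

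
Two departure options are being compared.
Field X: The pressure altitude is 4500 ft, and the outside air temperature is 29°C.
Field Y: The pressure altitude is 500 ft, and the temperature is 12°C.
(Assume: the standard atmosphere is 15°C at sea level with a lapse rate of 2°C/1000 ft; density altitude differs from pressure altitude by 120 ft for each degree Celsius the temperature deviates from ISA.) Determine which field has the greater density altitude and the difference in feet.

Field X by 7000 ft

Field X: ISA temp = 6°C, deviation +23°C, DA = 4500 + 120 × 23 = 7260 ft.
Field Y: ISA temp = 14°C, deviation -2°C, DA = 500 + 120 × (-2) = 260 ft.
Field X is higher by 7260 − 260 = 7000 ft.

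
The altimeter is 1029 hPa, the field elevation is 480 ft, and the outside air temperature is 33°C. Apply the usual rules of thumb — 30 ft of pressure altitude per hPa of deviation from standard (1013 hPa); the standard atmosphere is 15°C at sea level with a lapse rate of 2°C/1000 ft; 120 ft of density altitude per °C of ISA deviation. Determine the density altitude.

Pressure altitude = 480 + (1013 − 1029) × 30 = 480 + (-480) = 0 ft.
ISA temperature at 0 ft = 15 − 2 × (0/1000) = 15°C.
ISA deviation = 33 − 15 = +18°C.
Density altitude = 0 + 120 × (18) = 2160 ft.

2160 ft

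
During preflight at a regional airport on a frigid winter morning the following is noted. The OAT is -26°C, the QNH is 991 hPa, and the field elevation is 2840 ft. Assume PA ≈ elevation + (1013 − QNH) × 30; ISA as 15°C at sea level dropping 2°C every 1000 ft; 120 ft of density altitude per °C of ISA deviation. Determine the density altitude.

-580 ft

Pressure altitude = 2840 + (1013 − 991) × 30 = 2840 + (+660) = 3500 ft.
ISA temperature at 3500 ft = 15 − 2 × (3500/1000) = 8°C.
ISA deviation = -26 − 8 = -34°C.
Density altitude = 3500 + 120 × (-34) = -580 ft.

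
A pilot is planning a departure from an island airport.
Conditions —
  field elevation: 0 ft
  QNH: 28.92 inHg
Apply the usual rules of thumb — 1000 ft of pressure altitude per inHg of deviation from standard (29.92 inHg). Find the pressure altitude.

Pressure correction = (29.92 − 28.92) × 1000 = +1000 ft.
Pressure altitude = 0 + (+1000) = 1000 ft.

1000 ft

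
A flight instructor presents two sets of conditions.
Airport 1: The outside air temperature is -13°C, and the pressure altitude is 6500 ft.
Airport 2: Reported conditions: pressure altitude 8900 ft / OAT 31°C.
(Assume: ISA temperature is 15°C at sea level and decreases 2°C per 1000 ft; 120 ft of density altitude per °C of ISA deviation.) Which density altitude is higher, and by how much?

Airport 2 by 8256 ft

Airport 1: ISA temp = 2°C, deviation -15°C, DA = 6500 + 120 × (-15) = 4700 ft.
Airport 2: ISA temp = -2.8°C, deviation +33.8°C, DA = 8900 + 120 × 33.8 = 12956 ft.
Airport 2 is higher by 12956 − 4700 = 8256 ft.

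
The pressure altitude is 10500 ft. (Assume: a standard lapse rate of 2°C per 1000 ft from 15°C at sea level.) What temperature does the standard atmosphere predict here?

ISA temperature = 15 − 2 × (10500/1000) = 15 − 21 = -6°C.

-6°C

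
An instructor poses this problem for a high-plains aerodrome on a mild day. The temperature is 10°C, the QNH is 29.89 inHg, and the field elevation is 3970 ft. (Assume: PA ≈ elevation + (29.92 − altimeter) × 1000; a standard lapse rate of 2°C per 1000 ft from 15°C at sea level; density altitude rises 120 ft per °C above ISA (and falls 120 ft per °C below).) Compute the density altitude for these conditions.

Pressure altitude = 3970 + (29.92 − 29.89) × 1000 = 3970 + (+30) = 4000 ft.
ISA temperature at 4000 ft = 15 − 2 × (4000/1000) = 7°C.
ISA deviation = 10 − 7 = +3°C.
Density altitude = 4000 + 120 × (3) = 4360 ft.

4360 ft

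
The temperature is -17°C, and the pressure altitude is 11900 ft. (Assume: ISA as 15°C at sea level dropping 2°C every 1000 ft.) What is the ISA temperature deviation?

ISA temperature at 11900 ft = 15 − 2 × (11900/1000) = -8.8°C.
Deviation = OAT − ISA = -17 − (-8.8) = -8.2°C.

ISA-8.2°C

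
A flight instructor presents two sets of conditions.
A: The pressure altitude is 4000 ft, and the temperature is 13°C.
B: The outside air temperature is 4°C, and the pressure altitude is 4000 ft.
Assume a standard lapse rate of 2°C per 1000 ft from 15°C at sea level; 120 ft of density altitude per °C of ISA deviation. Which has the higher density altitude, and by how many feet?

A: ISA temp = 7°C, deviation +6°C, DA = 4000 + 120 × 6 = 4720 ft.
B: ISA temp = 7°C, deviation -3°C, DA = 4000 + 120 × (-3) = 3640 ft.
A is higher by 4720 − 3640 = 1080 ft.

A by 1080 ft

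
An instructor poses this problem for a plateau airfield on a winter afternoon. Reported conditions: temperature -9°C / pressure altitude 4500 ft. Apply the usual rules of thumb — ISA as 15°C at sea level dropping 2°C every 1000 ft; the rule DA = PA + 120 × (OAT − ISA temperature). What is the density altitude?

2700 ft

ISA temperature at 4500 ft = 15 − 2 × (4500/1000) = 6°C.
ISA deviation = -9 − 6 = -15°C.
Density altitude = 4500 + 120 × (-15) = 4500 + (-1800) = 2700 ft.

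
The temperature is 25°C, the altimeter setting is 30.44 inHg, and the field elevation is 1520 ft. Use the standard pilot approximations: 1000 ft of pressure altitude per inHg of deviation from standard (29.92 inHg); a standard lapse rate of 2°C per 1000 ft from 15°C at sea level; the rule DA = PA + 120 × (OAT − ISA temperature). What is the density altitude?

Pressure altitude = 1520 + (29.92 − 30.44) × 1000 = 1520 + (-520) = 1000 ft.
ISA temperature at 1000 ft = 15 − 2 × (1000/1000) = 13°C.
ISA deviation = 25 − 13 = +12°C.
Density altitude = 1000 + 120 × (12) = 2440 ft.

2440 ft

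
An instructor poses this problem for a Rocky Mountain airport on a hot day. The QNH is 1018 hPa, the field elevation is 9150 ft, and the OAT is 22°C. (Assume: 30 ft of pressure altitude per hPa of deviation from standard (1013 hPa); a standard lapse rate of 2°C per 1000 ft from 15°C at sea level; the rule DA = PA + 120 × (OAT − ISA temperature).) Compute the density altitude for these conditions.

Pressure altitude = 9150 + (1013 − 1018) × 30 = 9150 + (-150) = 9000 ft.
ISA temperature at 9000 ft = 15 − 2 × (9000/1000) = -3°C.
ISA deviation = 22 − (-3) = +25°C.
Density altitude = 9000 + 120 × (25) = 12000 ft.

12000 ft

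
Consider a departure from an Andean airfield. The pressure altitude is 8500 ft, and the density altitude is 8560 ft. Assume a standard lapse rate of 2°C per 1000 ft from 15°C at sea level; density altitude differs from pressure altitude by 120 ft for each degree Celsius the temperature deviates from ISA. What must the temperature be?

Density altitude − pressure altitude = 8560 − 8500 = +60 ft.
At 120 ft/°C that is an ISA deviation of 60/120 = +0.5°C.
ISA temperature at 8500 ft = 15 − 2 × (8500/1000) = -2°C.
OAT = ISA + deviation = -2 + (+0.5) = -1.5°C.

-1.5°C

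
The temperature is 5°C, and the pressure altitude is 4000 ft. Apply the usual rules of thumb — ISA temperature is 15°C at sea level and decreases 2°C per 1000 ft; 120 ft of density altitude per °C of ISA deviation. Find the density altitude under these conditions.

3760 ft

ISA temperature at 4000 ft = 15 − 2 × (4000/1000) = 7°C.
ISA deviation = 5 − 7 = -2°C.
Density altitude = 4000 + 120 × (-2) = 4000 + (-240) = 3760 ft.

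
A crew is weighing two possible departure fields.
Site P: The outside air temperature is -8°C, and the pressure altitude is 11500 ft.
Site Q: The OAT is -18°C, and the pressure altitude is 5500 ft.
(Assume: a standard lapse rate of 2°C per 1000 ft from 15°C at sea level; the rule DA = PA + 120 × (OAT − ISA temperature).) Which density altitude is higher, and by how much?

Site P by 8640 ft

Site P: ISA temp = -8°C, deviation 0°C, DA = 11500 + 120 × 0 = 11500 ft.
Site Q: ISA temp = 4°C, deviation -22°C, DA = 5500 + 120 × (-22) = 2860 ft.
Site P is higher by 11500 − 2860 = 8640 ft.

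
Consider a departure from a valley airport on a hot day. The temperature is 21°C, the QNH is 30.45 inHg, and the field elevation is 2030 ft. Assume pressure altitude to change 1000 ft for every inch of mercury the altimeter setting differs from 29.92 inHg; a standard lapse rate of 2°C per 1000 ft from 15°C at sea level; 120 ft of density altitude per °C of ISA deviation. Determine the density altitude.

2580 ft

Pressure altitude = 2030 + (29.92 − 30.45) × 1000 = 2030 + (-530) = 1500 ft.
ISA temperature at 1500 ft = 15 − 2 × (1500/1000) = 12°C.
ISA deviation = 21 − 12 = +9°C.
Density altitude = 1500 + 120 × (9) = 2580 ft.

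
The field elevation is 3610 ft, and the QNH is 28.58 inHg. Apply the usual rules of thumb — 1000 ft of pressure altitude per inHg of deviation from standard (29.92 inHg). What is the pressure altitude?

Pressure correction = (29.92 − 28.58) × 1000 = +1340 ft.
Pressure altitude = 3610 + (+1340) = 4950 ft.

4950 ft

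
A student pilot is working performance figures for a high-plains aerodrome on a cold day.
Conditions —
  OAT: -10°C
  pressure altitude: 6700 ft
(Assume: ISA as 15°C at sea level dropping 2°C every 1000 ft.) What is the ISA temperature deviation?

ISA-11.6°C

ISA temperature at 6700 ft = 15 − 2 × (6700/1000) = 1.6°C.
Deviation = OAT − ISA = -10 − 1.6 = -11.6°C.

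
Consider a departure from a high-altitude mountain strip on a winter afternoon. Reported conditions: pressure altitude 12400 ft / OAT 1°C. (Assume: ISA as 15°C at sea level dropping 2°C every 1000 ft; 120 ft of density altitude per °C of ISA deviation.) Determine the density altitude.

ISA temperature at 12400 ft = 15 − 2 × (12400/1000) = -9.8°C.
ISA deviation = 1 − (-9.8) = +10.8°C.
Density altitude = 12400 + 120 × (10.8) = 12400 + (+1296) = 13696 ft.

13696 ft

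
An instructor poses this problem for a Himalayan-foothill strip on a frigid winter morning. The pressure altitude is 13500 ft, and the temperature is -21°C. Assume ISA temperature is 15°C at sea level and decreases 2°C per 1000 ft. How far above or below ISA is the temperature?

ISA temperature at 13500 ft = 15 − 2 × (13500/1000) = -12°C.
Deviation = OAT − ISA = -21 − (-12) = -9°C.

ISA-9°C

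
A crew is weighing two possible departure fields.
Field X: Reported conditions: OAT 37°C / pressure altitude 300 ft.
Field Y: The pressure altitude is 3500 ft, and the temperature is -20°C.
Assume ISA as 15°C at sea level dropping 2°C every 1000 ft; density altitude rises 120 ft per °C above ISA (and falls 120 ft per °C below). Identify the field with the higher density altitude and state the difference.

Field X by 2872 ft

Field X: ISA temp = 14.4°C, deviation +22.6°C, DA = 300 + 120 × 22.6 = 3012 ft.
Field Y: ISA temp = 8°C, deviation -28°C, DA = 3500 + 120 × (-28) = 140 ft.
Field X is higher by 3012 − 140 = 2872 ft.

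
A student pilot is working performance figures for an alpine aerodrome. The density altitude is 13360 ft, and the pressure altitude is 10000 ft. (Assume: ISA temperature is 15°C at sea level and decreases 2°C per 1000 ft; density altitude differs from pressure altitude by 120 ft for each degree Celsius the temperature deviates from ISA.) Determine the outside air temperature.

23°C

Density altitude − pressure altitude = 13360 − 10000 = +3360 ft.
At 120 ft/°C that is an ISA deviation of 3360/120 = +28°C.
ISA temperature at 10000 ft = 15 − 2 × (10000/1000) = -5°C.
OAT = ISA + deviation = -5 + (+28) = 23°C.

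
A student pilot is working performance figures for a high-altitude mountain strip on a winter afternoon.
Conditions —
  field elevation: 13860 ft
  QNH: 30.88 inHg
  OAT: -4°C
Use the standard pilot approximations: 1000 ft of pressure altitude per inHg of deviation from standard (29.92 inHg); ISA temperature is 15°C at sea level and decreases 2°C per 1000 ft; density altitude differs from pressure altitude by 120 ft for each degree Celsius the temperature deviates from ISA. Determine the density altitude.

Pressure altitude = 13860 + (29.92 − 30.88) × 1000 = 13860 + (-960) = 12900 ft.
ISA temperature at 12900 ft = 15 − 2 × (12900/1000) = -10.8°C.
ISA deviation = -4 − (-10.8) = +6.8°C.
Density altitude = 12900 + 120 × (6.8) = 13716 ft.

13716 ft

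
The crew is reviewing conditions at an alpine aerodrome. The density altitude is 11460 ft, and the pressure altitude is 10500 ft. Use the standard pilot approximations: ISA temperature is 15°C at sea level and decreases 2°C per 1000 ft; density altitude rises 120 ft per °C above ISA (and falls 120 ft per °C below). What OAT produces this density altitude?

2°C

Density altitude − pressure altitude = 11460 − 10500 = +960 ft.
At 120 ft/°C that is an ISA deviation of 960/120 = +8°C.
ISA temperature at 10500 ft = 15 − 2 × (10500/1000) = -6°C.
OAT = ISA + deviation = -6 + (+8) = 2°C.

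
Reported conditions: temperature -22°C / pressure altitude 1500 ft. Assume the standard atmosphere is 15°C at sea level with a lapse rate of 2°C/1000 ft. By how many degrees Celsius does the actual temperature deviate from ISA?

ISA temperature at 1500 ft = 15 − 2 × (1500/1000) = 12°C.
Deviation = OAT − ISA = -22 − 12 = -34°C.

ISA-34°C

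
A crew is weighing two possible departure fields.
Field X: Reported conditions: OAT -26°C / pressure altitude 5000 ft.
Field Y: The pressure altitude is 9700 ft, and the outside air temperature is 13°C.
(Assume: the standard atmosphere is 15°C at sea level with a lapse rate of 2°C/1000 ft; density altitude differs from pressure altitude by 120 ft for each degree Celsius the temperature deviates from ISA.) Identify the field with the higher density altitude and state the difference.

Field Y by 10508 ft

Field X: ISA temp = 5°C, deviation -31°C, DA = 5000 + 120 × (-31) = 1280 ft.
Field Y: ISA temp = -4.4°C, deviation +17.4°C, DA = 9700 + 120 × 17.4 = 11788 ft.
Field Y is higher by 11788 − 1280 = 10508 ft.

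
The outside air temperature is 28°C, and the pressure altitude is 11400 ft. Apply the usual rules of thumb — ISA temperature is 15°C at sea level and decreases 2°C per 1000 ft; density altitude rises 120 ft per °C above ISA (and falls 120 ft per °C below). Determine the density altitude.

ISA temperature at 11400 ft = 15 − 2 × (11400/1000) = -7.8°C.
ISA deviation = 28 − (-7.8) = +35.8°C.
Density altitude = 11400 + 120 × (35.8) = 11400 + (+4296) = 15696 ft.

15696 ft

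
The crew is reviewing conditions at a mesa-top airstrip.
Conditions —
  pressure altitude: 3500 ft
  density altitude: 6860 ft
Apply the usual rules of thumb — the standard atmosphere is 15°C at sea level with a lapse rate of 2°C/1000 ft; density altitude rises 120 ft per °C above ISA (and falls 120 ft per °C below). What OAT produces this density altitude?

Density altitude − pressure altitude = 6860 − 3500 = +3360 ft.
At 120 ft/°C that is an ISA deviation of 3360/120 = +28°C.
ISA temperature at 3500 ft = 15 − 2 × (3500/1000) = 8°C.
OAT = ISA + deviation = 8 + (+28) = 36°C.

36°C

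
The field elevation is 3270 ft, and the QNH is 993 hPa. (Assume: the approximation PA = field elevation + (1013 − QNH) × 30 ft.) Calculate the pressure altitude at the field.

Pressure correction = (1013 − 993) × 30 = +600 ft.
Pressure altitude = 3270 + (+600) = 3870 ft.

3870 ft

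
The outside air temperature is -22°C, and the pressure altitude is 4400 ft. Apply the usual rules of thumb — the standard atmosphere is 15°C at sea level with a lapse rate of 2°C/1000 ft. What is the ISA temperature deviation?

ISA-28.2°C

ISA temperature at 4400 ft = 15 − 2 × (4400/1000) = 6.2°C.
Deviation = OAT − ISA = -22 − 6.2 = -28.2°C.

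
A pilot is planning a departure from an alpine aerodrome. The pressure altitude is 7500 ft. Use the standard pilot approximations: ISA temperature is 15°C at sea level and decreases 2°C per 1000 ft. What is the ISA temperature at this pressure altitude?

0°C

ISA temperature = 15 − 2 × (7500/1000) = 15 − 15 = 0°C.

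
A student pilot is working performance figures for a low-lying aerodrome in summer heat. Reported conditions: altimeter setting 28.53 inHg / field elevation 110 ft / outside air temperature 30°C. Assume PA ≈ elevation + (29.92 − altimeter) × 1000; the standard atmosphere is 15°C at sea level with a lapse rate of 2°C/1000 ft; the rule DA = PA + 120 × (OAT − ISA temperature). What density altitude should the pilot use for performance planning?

Pressure altitude = 110 + (29.92 − 28.53) × 1000 = 110 + (+1390) = 1500 ft.
ISA temperature at 1500 ft = 15 − 2 × (1500/1000) = 12°C.
ISA deviation = 30 − 12 = +18°C.
Density altitude = 1500 + 120 × (18) = 3660 ft.

3660 ft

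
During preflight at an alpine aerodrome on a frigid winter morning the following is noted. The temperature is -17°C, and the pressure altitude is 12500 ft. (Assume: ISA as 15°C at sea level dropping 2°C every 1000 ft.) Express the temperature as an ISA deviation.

ISA temperature at 12500 ft = 15 − 2 × (12500/1000) = -10°C.
Deviation = OAT − ISA = -17 − (-10) = -7°C.

ISA-7°C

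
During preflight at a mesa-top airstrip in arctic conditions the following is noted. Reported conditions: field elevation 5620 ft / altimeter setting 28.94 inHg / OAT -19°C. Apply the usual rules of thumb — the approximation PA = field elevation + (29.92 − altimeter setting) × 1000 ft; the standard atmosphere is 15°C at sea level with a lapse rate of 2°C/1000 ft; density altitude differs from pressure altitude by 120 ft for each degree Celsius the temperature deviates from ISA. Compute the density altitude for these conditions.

4104 ft

Pressure altitude = 5620 + (29.92 − 28.94) × 1000 = 5620 + (+980) = 6600 ft.
ISA temperature at 6600 ft = 15 − 2 × (6600/1000) = 1.8°C.
ISA deviation = -19 − 1.8 = -20.8°C.
Density altitude = 6600 + 120 × (-20.8) = 4104 ft.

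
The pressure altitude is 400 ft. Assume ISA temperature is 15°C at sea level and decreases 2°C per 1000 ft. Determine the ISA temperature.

ISA temperature = 15 − 2 × (400/1000) = 15 − 0.8 = 14.2°C.

14.2°C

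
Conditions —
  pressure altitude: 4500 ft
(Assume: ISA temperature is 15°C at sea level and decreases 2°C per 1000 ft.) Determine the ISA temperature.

ISA temperature = 15 − 2 × (4500/1000) = 15 − 9 = 6°C.

6°C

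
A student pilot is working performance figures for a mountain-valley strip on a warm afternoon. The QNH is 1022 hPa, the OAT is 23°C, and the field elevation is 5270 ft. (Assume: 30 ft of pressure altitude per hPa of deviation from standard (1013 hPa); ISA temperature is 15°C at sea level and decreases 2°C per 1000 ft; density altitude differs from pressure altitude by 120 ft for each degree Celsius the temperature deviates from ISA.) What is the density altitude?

7160 ft

Pressure altitude = 5270 + (1013 − 1022) × 30 = 5270 + (-270) = 5000 ft.
ISA temperature at 5000 ft = 15 − 2 × (5000/1000) = 5°C.
ISA deviation = 23 − 5 = +18°C.
Density altitude = 5000 + 120 × (18) = 7160 ft.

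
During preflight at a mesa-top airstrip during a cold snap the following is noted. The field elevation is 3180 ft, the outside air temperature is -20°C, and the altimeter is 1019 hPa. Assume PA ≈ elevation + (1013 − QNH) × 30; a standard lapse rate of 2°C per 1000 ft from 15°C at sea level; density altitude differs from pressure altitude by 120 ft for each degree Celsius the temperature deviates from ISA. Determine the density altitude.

-480 ft

Pressure altitude = 3180 + (1013 − 1019) × 30 = 3180 + (-180) = 3000 ft.
ISA temperature at 3000 ft = 15 − 2 × (3000/1000) = 9°C.
ISA deviation = -20 − 9 = -29°C.
Density altitude = 3000 + 120 × (-29) = -480 ft.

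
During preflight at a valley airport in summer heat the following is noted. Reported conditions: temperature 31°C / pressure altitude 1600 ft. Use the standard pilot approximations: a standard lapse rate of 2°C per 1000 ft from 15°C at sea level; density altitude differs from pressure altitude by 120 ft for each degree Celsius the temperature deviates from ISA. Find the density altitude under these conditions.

ISA temperature at 1600 ft = 15 − 2 × (1600/1000) = 11.8°C.
ISA deviation = 31 − 11.8 = +19.2°C.
Density altitude = 1600 + 120 × (19.2) = 1600 + (+2304) = 3904 ft.

3904 ft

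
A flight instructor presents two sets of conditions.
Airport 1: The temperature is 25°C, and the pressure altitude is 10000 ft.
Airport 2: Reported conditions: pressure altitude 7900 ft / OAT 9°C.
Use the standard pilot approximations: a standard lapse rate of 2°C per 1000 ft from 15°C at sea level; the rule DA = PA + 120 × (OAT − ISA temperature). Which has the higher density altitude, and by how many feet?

Airport 1 by 4524 ft

Airport 1: ISA temp = -5°C, deviation +30°C, DA = 10000 + 120 × 30 = 13600 ft.
Airport 2: ISA temp = -0.8°C, deviation +9.8°C, DA = 7900 + 120 × 9.8 = 9076 ft.
Airport 1 is higher by 13600 − 9076 = 4524 ft.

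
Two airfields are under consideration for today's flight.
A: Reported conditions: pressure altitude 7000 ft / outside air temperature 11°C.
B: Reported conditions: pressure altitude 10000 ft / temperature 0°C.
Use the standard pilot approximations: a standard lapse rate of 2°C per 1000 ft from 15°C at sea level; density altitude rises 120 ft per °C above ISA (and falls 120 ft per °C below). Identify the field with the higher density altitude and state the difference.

A: ISA temp = 1°C, deviation +10°C, DA = 7000 + 120 × 10 = 8200 ft.
B: ISA temp = -5°C, deviation +5°C, DA = 10000 + 120 × 5 = 10600 ft.
B is higher by 10600 − 8200 = 2400 ft.

B by 2400 ft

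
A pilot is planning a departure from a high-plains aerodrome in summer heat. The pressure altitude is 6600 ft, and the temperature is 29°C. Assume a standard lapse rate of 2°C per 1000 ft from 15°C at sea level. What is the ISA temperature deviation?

ISA+27.2°C

ISA temperature at 6600 ft = 15 − 2 × (6600/1000) = 1.8°C.
Deviation = OAT − ISA = 29 − 1.8 = +27.2°C.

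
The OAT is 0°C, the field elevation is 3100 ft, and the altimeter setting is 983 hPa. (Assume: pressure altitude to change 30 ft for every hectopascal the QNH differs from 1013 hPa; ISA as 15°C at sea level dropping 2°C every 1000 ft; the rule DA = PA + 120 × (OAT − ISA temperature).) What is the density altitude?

Pressure altitude = 3100 + (1013 − 983) × 30 = 3100 + (+900) = 4000 ft.
ISA temperature at 4000 ft = 15 − 2 × (4000/1000) = 7°C.
ISA deviation = 0 − 7 = -7°C.
Density altitude = 4000 + 120 × (-7) = 3160 ft.

3160 ft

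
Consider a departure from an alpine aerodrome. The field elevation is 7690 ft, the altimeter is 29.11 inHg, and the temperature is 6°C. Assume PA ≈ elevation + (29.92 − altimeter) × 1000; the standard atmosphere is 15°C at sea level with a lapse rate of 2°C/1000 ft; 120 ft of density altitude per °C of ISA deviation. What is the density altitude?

9460 ft

Pressure altitude = 7690 + (29.92 − 29.11) × 1000 = 7690 + (+810) = 8500 ft.
ISA temperature at 8500 ft = 15 − 2 × (8500/1000) = -2°C.
ISA deviation = 6 − (-2) = +8°C.
Density altitude = 8500 + 120 × (8) = 9460 ft.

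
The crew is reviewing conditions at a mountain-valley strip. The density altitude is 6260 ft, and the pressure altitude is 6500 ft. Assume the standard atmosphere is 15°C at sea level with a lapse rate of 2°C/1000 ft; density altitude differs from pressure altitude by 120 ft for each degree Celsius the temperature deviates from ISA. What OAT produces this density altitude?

Density altitude − pressure altitude = 6260 − 6500 = -240 ft.
At 120 ft/°C that is an ISA deviation of -240/120 = -2°C.
ISA temperature at 6500 ft = 15 − 2 × (6500/1000) = 2°C.
OAT = ISA + deviation = 2 + (-2) = 0°C.

0°C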